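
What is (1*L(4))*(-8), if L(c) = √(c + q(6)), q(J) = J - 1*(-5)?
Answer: -8*√15 ≈ -30.984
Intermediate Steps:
q(J) = 5 + J (q(J) = J + 5 = 5 + J)
L(c) = √(11 + c) (L(c) = √(c + (5 + 6)) = √(c + 11) = √(11 + c))
(1*L(4))*(-8) = (1*√(11 + 4))*(-8) = (1*√15)*(-8) = √15*(-8) = -8*√15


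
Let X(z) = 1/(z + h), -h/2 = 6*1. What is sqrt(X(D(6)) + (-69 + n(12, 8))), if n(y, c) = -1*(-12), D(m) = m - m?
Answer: I*sqrt(2055)/6 ≈ 7.5554*I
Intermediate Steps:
D(m) = 0
h = -12 ≈ -12.000
n(y, c) = 12
X(z) = 1/(-12 + z) (X(z) = 1/(z - 12) = 1/(-12 + z))
sqrt(X(D(6)) + (-69 + n(12, 8))) = sqrt(1/(-12 + 0) + (-69 + 12)) = sqrt(1/(-12) - 57) = sqrt(-1/12 - 57) = sqrt(-685/12) = I*sqrt(2055)/6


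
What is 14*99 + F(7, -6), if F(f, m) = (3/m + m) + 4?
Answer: 2767/2 ≈ 1383.5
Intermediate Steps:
F(f, m) = 4 + m + 3/m (F(f, m) = (m + 3/m) + 4 = 4 + m + 3/m)
14*99 + F(7, -6) = 14*99 + (4 - 6 + 3/(-6)) = 1386 + (4 - 6 + 3*(-⅙)) = 1386 + (4 - 6 - ½) = 1386 - 5/2 = 2767/2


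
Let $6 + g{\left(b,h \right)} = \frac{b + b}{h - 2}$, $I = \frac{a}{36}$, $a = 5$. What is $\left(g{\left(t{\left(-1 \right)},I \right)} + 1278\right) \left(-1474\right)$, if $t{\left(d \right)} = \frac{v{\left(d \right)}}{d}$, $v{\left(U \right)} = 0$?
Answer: $-1874928$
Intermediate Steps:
$t{\left(d \right)} = 0$ ($t{\left(d \right)} = \frac{0}{d} = 0$)
$I = \frac{5}{36} \approx 0.13889$
$g{\left(b,h \right)} = -6 + \frac{2 b}{-2 + h}$ ($g{\left(b,h \right)} = -6 + \frac{b + b}{h - 2} = -6 + \frac{2 b}{-2 + h}$)
$\left(g{\left(t{\left(-1 \right)},I \right)} + 1278\right) \left(-1474\right) = \left(\frac{2 \left(6 + 0 - \frac{5}{12}\right)}{-2 + \frac{5}{36}} + 1278\right) \left(-1474\right) = \left(\frac{2 \left(6 + 0 - \frac{5}{12}\right)}{- \frac{67}{36}} + 1278\right) \left(-1474\right) = \left(2 \left(- \frac{36}{67}\right) \frac{67}{12} + 1278\right) \left(-1474\right) = \left(-6 + 1278\right) \left(-1474\right) = 1272 \left(-1474\right) = -1874928$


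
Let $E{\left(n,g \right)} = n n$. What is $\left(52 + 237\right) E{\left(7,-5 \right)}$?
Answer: $14161$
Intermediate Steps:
$E{\left(n,g \right)} = n^{2}$
$\left(52 + 237\right) E{\left(7,-5 \right)} = \left(52 + 237\right) 7^{2} = 289 \cdot 49 = 14161$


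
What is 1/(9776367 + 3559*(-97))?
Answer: 1/9431144 ≈ 1.0603e-7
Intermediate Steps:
1/(9776367 + 3559*(-97)) = 1/(9776367 - 345223) = 1/9431144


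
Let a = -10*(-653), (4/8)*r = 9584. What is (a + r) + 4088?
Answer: 29786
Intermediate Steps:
r = 19168 (r = 2*9584 = 19168)
a = 6530
(a + r) + 4088 = (6530 + 19168) + 4088 = 25698 + 4088 = 29786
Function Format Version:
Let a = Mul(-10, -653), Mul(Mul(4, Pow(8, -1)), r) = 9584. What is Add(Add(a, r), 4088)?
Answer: 29786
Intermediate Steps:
r = 19168 (r = Mul(2, 9584) = 19168)
a = 6530
Add(Add(a, r), 4088) = Add(Add(6530, 19168), 4088) = Add(25698, 4088) = 29786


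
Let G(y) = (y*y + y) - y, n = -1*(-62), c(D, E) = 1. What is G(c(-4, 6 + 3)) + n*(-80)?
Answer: -4959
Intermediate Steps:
n = 62
G(y) = y² (G(y) = (y² + y) - y = (y + y²) - y = y²)
G(c(-4, 6 + 3)) + n*(-80) = 1² + 62*(-80) = 1 - 4960 = -4959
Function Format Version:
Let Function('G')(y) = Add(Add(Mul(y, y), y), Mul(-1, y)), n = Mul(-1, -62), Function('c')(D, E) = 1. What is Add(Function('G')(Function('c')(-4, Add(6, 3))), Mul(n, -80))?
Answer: -4959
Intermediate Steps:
n = 62
Function('G')(y) = Pow(y, 2) (Function('G')(y) = Add(Add(Pow(y, 2), y), Mul(-1, y)) = Add(Add(y, Pow(y, 2)), Mul(-1, y)) = Pow(y, 2))
Add(Function('G')(Function('c')(-4, Add(6, 3))), Mul(n, -80)) = Add(Pow(1, 2), Mul(62, -80)) = Add(1, -4960) = -4959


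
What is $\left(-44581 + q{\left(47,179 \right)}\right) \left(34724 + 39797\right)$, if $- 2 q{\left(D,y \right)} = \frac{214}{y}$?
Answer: $- \frac{594685479226}{179} \approx -3.3223 \cdot 10^{9}$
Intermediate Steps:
$q{\left(D,y \right)} = - \frac{107}{y}$ ($q{\left(D,y \right)} = - \frac{214 \frac{1}{y}}{2} = - \frac{107}{y}$)
$\left(-44581 + q{\left(47,179 \right)}\right) \left(34724 + 39797\right) = \left(-44581 - \frac{107}{179}\right) \left(34724 + 39797\right) = \left(-44581 - \frac{107}{179}\right) 74521 = \left(- \frac{7980106}{179}\right) 74521 = - \frac{594685479226}{179}$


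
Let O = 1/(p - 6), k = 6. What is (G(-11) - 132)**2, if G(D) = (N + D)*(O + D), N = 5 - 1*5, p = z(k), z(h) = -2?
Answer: 5929/64 ≈ 92.641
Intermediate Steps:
p = -2
O = -1/8 (O = 1/(-2 - 6) = 1/(-8) = -1/8 ≈ -0.12500)
N = 0 (N = 5 - 5 = 0)
G(D) = D*(-1/8 + D) (G(D) = (0 + D)*(-1/8 + D) = D*(-1/8 + D))
(G(-11) - 132)**2 = (-11*(-1/8 - 11) - 132)**2 = (-11*(-89/8) - 132)**2 = (979/8 - 132)**2 = (-77/8)**2 = 5929/64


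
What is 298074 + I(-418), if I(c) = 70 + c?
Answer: 297726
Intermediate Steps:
298074 + I(-418) = 298074 + (70 - 418) = 298074 - 348 = 297726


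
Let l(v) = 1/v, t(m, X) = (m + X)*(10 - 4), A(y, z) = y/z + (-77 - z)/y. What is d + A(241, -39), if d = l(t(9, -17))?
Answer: -956141/150384 ≈ -6.3580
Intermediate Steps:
A(y, z) = y/z + (-77 - z)/y
t(m, X) = 6*X + 6*m (t(m, X) = (X + m)*6 = 6*X + 6*m)
d = -1/48 (d = 1/(6*(-17) + 6*9) = 1/(-102 + 54) = 1/(-48) = -1/48 ≈ -0.020833)
d + A(241, -39) = -1/48 + (-77/241 + 241/(-39) - 1*(-39)/241) = -1/48 + (-77*1/241 + 241*(-1/39) - 1*(-39)*1/241) = -1/48 + (-77/241 - 241/39 + 39/241) = -1/48 - 59563/9399 = -956141/150384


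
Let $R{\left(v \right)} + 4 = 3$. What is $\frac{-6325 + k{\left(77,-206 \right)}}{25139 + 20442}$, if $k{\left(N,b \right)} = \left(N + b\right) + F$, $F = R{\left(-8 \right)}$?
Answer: $- \frac{6455}{45581} \approx -0.14162$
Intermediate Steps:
$R{\left(v \right)} = -1$ ($R{\left(v \right)} = -4 + 3 = -1$)
$F = -1$
$k{\left(N,b \right)} = -1 + N + b$ ($k{\left(N,b \right)} = \left(N + b\right) - 1 = -1 + N + b$)
$\frac{-6325 + k{\left(77,-206 \right)}}{25139 + 20442} = \frac{-6325 - 130}{25139 + 20442} = \frac{-6325 - 130}{45581} = \left(-6455\right) \frac{1}{45581} = - \frac{6455}{45581}$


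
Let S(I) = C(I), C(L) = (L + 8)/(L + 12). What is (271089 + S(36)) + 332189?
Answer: 7239347/12 ≈ 6.0328e+5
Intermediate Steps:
C(L) = (8 + L)/(12 + L)
S(I) = (8 + I)/(12 + I)
(271089 + S(36)) + 332189 = (271089 + (8 + 36)/(12 + 36)) + 332189 = (271089 + 44/48) + 332189 = (271089 + (1/48)*44) + 332189 = (271089 + 11/12) + 332189 = 3253079/12 + 332189 = 7239347/12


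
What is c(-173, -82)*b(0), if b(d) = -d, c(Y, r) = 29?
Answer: 0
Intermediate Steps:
c(-173, -82)*b(0) = 29*(-1*0) = 29*0 = 0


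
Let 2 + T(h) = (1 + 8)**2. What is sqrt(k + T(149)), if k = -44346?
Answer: I*sqrt(44267) ≈ 210.4*I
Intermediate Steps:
T(h) = 79 (T(h) = -2 + (1 + 8)**2 = -2 + 9**2 = -2 + 81 = 79)
sqrt(k + T(149)) = sqrt(-44346 + 79) = sqrt(-44267) = I*sqrt(44267)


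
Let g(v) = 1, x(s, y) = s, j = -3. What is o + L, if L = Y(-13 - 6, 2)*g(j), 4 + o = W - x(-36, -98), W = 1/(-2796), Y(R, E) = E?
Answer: 95063/2796 ≈ 34.000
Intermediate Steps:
W = -1/2796 ≈ -0.00035765
o = 89471/2796 (o = -4 + (-1/2796 - 1*(-36)) = -4 + (-1/2796 + 36) = -4 + 100655/2796 = 89471/2796 ≈ 32.000)
L = 2 (L = 2*1 = 2)
o + L = 89471/2796 + 2 = 95063/2796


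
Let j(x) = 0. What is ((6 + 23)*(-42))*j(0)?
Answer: 0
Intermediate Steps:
((6 + 23)*(-42))*j(0) = ((6 + 23)*(-42))*0 = (29*(-42))*0 = -1218*0 = 0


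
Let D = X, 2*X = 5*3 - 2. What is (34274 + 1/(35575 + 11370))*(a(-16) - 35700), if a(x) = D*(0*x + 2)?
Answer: -57420130728597/46945 ≈ -1.2231e+9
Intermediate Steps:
X = 13/2 (X = (5*3 - 2)/2 = (15 - 2)/2 = (½)*13 = 13/2 ≈ 6.5000)
D = 13/2 ≈ 6.5000
a(x) = 13 (a(x) = 13*(0*x + 2)/2 = 13*(0 + 2)/2 = (13/2)*2 = 13)
(34274 + 1/(35575 + 11370))*(a(-16) - 35700) = (34274 + 1/(35575 + 11370))*(13 - 35700) = (34274 + 1/46945)*(-35687) = (1608992931/46945)*(-35687) = -57420130728597/46945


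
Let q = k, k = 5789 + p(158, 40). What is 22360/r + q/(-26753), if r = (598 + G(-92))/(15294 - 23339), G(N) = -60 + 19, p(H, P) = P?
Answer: -4812498755353/14901421 ≈ -3.2296e+5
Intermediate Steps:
G(N) = -41
k = 5829 (k = 5789 + 40 = 5829)
r = -557/8045 (r = (598 - 41)/(15294 - 23339) = 557/(-8045) = 557*(-1/8045) = -557/8045 ≈ -0.069236)
q = 5829
22360/r + q/(-26753) = 22360/(-557/8045) + 5829/(-26753) = 22360*(-8045/557) + 5829*(-1/26753) = -179886200/557 - 5829/26753 = -4812498755353/14901421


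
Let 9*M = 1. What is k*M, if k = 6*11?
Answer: 22/3 ≈ 7.3333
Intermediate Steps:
M = 1/9 (M = (1/9)*1 = 1/9 ≈ 0.11111)
k = 66
k*M = 66*(1/9) = 22/3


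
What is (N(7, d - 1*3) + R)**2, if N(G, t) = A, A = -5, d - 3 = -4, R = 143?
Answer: 19044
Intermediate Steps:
d = -1 (d = 3 - 4 = -1)
N(G, t) = -5
(N(7, d - 1*3) + R)**2 = (-5 + 143)**2 = 138**2 = 19044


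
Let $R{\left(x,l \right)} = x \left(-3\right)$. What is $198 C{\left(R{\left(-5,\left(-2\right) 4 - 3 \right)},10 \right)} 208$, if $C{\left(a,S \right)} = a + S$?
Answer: $1029600$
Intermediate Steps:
$R{\left(x,l \right)} = - 3 x$
$C{\left(a,S \right)} = S + a$
$198 C{\left(R{\left(-5,\left(-2\right) 4 - 3 \right)},10 \right)} 208 = 198 \left(10 - -15\right) 208 = 198 \left(10 + 15\right) 208 = 198 \cdot 25 \cdot 208 = 4950 \cdot 208 = 1029600$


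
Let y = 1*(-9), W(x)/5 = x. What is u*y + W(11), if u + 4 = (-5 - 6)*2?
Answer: 289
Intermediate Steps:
W(x) = 5*x
u = -26 (u = -4 + (-5 - 6)*2 = -4 - 11*2 = -4 - 22 = -26)
y = -9
u*y + W(11) = -26*(-9) + 5*11 = 234 + 55 = 289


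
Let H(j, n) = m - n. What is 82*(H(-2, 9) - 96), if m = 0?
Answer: -8610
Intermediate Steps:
H(j, n) = -n (H(j, n) = 0 - n = -n)
82*(H(-2, 9) - 96) = 82*(-1*9 - 96) = 82*(-9 - 96) = 82*(-105) = -8610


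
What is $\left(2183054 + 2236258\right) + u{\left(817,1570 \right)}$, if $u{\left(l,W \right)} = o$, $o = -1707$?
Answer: $4417605$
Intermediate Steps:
$u{\left(l,W \right)} = -1707$
$\left(2183054 + 2236258\right) + u{\left(817,1570 \right)} = \left(2183054 + 2236258\right) - 1707 = 4419312 - 1707 = 4417605$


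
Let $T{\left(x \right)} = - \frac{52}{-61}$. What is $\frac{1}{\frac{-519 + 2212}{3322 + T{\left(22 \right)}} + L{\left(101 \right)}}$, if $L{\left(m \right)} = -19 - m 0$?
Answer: $- \frac{202694}{3747913} \approx -0.054082$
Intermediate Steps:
$T{\left(x \right)} = \frac{52}{61}$ ($T{\left(x \right)} = \left(-52\right) \left(- \frac{1}{61}\right) = \frac{52}{61}$)
$L{\left(m \right)} = -19$ ($L{\left(m \right)} = -19 - 0 = -19 + 0 = -19$)
$\frac{1}{\frac{-519 + 2212}{3322 + T{\left(22 \right)}} + L{\left(101 \right)}} = \frac{1}{\frac{-519 + 2212}{3322 + \frac{52}{61}} - 19} = \frac{1}{\frac{1693}{\frac{202694}{61}} - 19} = \frac{1}{1693 \cdot \frac{61}{202694} - 19} = \frac{1}{\frac{103273}{202694} - 19} = \frac{1}{- \frac{3747913}{202694}} = - \frac{202694}{3747913}$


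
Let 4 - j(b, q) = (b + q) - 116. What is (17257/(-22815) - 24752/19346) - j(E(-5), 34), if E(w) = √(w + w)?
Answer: -1142857763/12981735 + I*√10 ≈ -88.036 + 3.1623*I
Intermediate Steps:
E(w) = √2*√w (E(w) = √(2*w) = √2*√w)
j(b, q) = 120 - b - q (j(b, q) = 4 - ((b + q) - 116) = 4 - (-116 + b + q) = 4 + (116 - b - q) = 120 - b - q)
(17257/(-22815) - 24752/19346) - j(E(-5), 34) = (17257/(-22815) - 24752/19346) - (120 - √2*√(-5) - 1*34) = (17257*(-1/22815) - 24752*1/19346) - (120 - √2*I*√5 - 34) = (-17257/22815 - 728/569) - (120 - I*√10 - 34) = -26428553/12981735 - (120 - I*√10 - 34) = -26428553/12981735 - (86 - I*√10) = -26428553/12981735 + (-86 + I*√10) = -1142857763/12981735 + I*√10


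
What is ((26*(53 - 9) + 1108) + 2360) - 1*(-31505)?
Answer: 36117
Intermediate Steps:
((26*(53 - 9) + 1108) + 2360) - 1*(-31505) = ((26*44 + 1108) + 2360) + 31505 = ((1144 + 1108) + 2360) + 31505 = (2252 + 2360) + 31505 = 4612 + 31505 = 36117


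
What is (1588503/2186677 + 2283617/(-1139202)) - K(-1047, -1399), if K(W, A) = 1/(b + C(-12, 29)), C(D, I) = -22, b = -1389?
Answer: -4490001676469579/3514895271384894 ≈ -1.2774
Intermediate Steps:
K(W, A) = -1/1411 (K(W, A) = 1/(-1389 - 22) = 1/(-1411) = -1/1411)
(1588503/2186677 + 2283617/(-1139202)) - K(-1047, -1399) = (1588503/2186677 + 2283617/(-1139202)) - 1*(-1/1411) = (1588503*(1/2186677) + 2283617*(-1/1139202)) + 1/1411 = (1588503/2186677 - 2283617/1139202) + 1/1411 = -3183906976103/2491066811754 + 1/1411 = -4490001676469579/3514895271384894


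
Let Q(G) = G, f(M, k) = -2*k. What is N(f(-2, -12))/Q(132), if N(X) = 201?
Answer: 67/44 ≈ 1.5227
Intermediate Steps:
N(f(-2, -12))/Q(132) = 201/132 = 201*(1/132) = 67/44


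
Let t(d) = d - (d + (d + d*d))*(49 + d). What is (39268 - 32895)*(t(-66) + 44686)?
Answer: 741995644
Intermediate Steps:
t(d) = d - (49 + d)*(d**2 + 2*d) (t(d) = d - (d + (d + d**2))*(49 + d) = d - (d**2 + 2*d)*(49 + d) = d - (49 + d)*(d**2 + 2*d))
(39268 - 32895)*(t(-66) + 44686) = (39268 - 32895)*(-1*(-66)*(97 + (-66)**2 + 51*(-66)) + 44686) = 6373*(-1*(-66)*(97 + 4356 - 3366) + 44686) = 6373*(-1*(-66)*1087 + 44686) = 6373*(71742 + 44686) = 6373*116428 = 741995644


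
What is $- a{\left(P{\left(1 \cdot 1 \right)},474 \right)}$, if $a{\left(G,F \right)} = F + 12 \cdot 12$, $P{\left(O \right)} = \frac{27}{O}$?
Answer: $-618$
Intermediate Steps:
$a{\left(G,F \right)} = 144 + F$ ($a{\left(G,F \right)} = F + 144 = 144 + F$)
$- a{\left(P{\left(1 \cdot 1 \right)},474 \right)} = - (144 + 474) = \left(-1\right) 618 = -618$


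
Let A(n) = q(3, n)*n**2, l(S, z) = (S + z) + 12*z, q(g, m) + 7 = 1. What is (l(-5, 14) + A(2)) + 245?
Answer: 398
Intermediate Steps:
q(g, m) = -6 (q(g, m) = -7 + 1 = -6)
l(S, z) = S + 13*z
A(n) = -6*n**2
(l(-5, 14) + A(2)) + 245 = ((-5 + 13*14) - 6*2**2) + 245 = ((-5 + 182) - 6*4) + 245 = (177 - 24) + 245 = 153 + 245 = 398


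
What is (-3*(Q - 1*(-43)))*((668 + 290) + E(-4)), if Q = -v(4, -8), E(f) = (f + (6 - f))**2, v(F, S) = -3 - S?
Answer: -113316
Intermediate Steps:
E(f) = 36 (E(f) = 6**2 = 36)
Q = -5 (Q = -(-3 - 1*(-8)) = -(-3 + 8) = -1*5 = -5)
(-3*(Q - 1*(-43)))*((668 + 290) + E(-4)) = (-3*(-5 - 1*(-43)))*((668 + 290) + 36) = (-3*(-5 + 43))*(958 + 36) = -3*38*994 = -114*994 = -113316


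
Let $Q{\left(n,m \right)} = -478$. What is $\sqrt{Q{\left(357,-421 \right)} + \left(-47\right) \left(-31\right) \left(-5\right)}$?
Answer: $i \sqrt{7763} \approx 88.108 i$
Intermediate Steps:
$\sqrt{Q{\left(357,-421 \right)} + \left(-47\right) \left(-31\right) \left(-5\right)} = \sqrt{-478 + \left(-47\right) \left(-31\right) \left(-5\right)} = \sqrt{-478 + 1457 \left(-5\right)} = \sqrt{-478 - 7285} = \sqrt{-7763} = i \sqrt{7763}$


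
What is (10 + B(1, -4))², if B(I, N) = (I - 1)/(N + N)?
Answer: 100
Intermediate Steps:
B(I, N) = (-1 + I)/(2*N) (B(I, N) = (-1 + I)/((2*N)) = (-1 + I)*(1/(2*N)) = (-1 + I)/(2*N))
(10 + B(1, -4))² = (10 + (½)*(-1 + 1)/(-4))² = (10 + (½)*(-¼)*0)² = (10 + 0)² = 10² = 100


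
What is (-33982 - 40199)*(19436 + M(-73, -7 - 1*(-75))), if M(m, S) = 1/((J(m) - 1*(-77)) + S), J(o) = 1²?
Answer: -210500233917/146 ≈ -1.4418e+9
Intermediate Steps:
J(o) = 1
M(m, S) = 1/(78 + S) (M(m, S) = 1/((1 - 1*(-77)) + S) = 1/((1 + 77) + S) = 1/(78 + S))
(-33982 - 40199)*(19436 + M(-73, -7 - 1*(-75))) = (-33982 - 40199)*(19436 + 1/(78 + (-7 - 1*(-75)))) = -74181*(19436 + 1/(78 + (-7 + 75))) = -74181*(19436 + 1/(78 + 68)) = -74181*(19436 + 1/146) = -74181*2837657/146 = -210500233917/146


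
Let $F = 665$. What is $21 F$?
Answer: $13965$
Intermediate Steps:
$21 F = 21 \cdot 665 = 13965$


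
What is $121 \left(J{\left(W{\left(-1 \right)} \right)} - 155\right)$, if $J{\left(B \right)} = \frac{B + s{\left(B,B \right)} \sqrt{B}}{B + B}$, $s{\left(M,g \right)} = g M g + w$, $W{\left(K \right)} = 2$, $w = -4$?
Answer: $- \frac{37389}{2} + 121 \sqrt{2} \approx -18523.0$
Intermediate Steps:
$s{\left(M,g \right)} = -4 + M g^{2}$ ($s{\left(M,g \right)} = g M g - 4 = M g g - 4 = M g^{2} - 4 = -4 + M g^{2}$)
$J{\left(B \right)} = \frac{B + \sqrt{B} \left(-4 + B^{3}\right)}{2 B}$ ($J{\left(B \right)} = \frac{B + \left(-4 + B B^{2}\right) \sqrt{B}}{B + B} = \frac{B + \left(-4 + B^{3}\right) \sqrt{B}}{2 B} = \left(B + \sqrt{B} \left(-4 + B^{3}\right)\right) \frac{1}{2 B} = \frac{B + \sqrt{B} \left(-4 + B^{3}\right)}{2 B}$)
$121 \left(J{\left(W{\left(-1 \right)} \right)} - 155\right) = 121 \left(\frac{-4 + \sqrt{2} + 2^{3}}{2 \sqrt{2}} - 155\right) = 121 \left(\frac{\frac{\sqrt{2}}{2} \left(-4 + \sqrt{2} + 8\right)}{2} - 155\right) = 121 \left(\frac{\frac{\sqrt{2}}{2} \left(4 + \sqrt{2}\right)}{2} - 155\right) = 121 \left(\frac{\sqrt{2} \left(4 + \sqrt{2}\right)}{4} - 155\right) = 121 \left(-155 + \frac{\sqrt{2} \left(4 + \sqrt{2}\right)}{4}\right) = -18755 + \frac{121 \sqrt{2} \left(4 + \sqrt{2}\right)}{4}$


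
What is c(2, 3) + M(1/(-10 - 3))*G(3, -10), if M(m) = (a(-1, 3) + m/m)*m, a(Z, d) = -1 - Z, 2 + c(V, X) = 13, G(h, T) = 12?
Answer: 131/13 ≈ 10.077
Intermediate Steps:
c(V, X) = 11 (c(V, X) = -2 + 13 = 11)
M(m) = m (M(m) = ((-1 - 1*(-1)) + m/m)*m = ((-1 + 1) + 1)*m = (0 + 1)*m = 1*m = m)
c(2, 3) + M(1/(-10 - 3))*G(3, -10) = 11 + 12/(-10 - 3) = 11 + 12/(-13) = 11 - 1/13*12 = 11 - 12/13 = 131/13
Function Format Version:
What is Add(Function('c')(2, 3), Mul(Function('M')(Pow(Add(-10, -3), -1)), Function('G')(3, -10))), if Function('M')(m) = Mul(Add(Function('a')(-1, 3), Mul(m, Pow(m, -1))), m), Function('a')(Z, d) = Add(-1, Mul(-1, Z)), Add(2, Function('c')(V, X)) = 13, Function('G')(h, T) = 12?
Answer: Rational(131, 13) ≈ 10.077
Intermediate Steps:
Function('c')(V, X) = 11 (Function('c')(V, X) = Add(-2, 13) = 11)
Function('M')(m) = m (Function('M')(m) = Mul(Add(Add(-1, Mul(-1, -1)), Mul(m, Pow(m, -1))), m) = Mul(Add(Add(-1, 1), 1), m) = Mul(Add(0, 1), m) = Mul(1, m) = m)
Add(Function('c')(2, 3), Mul(Function('M')(Pow(Add(-10, -3), -1)), Function('G')(3, -10))) = Add(11, Mul(Pow(Add(-10, -3), -1), 12)) = Add(11, Mul(Pow(-13, -1), 12)) = Add(11, Mul(Rational(-1, 13), 12)) = Add(11, Rational(-12, 13)) = Rational(131, 13)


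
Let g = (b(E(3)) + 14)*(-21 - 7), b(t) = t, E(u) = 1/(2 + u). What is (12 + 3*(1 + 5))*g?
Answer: -11928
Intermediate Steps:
g = -1988/5 (g = (1/(2 + 3) + 14)*(-21 - 7) = (1/5 + 14)*(-28) = (⅕ + 14)*(-28) = (71/5)*(-28) = -1988/5 ≈ -397.60)
(12 + 3*(1 + 5))*g = (12 + 3*(1 + 5))*(-1988/5) = (12 + 3*6)*(-1988/5) = (12 + 18)*(-1988/5) = 30*(-1988/5) = -11928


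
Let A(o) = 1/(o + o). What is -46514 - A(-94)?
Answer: -8744631/188 ≈ -46514.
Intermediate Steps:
A(o) = 1/(2*o)
-46514 - A(-94) = -46514 - 1/(2*(-94)) = -46514 - (-1)/(2*94) = -46514 - 1*(-1/188) = -46514 + 1/188 = -8744631/188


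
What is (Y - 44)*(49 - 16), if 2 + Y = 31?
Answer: -495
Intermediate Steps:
Y = 29 (Y = -2 + 31 = 29)
(Y - 44)*(49 - 16) = (29 - 44)*(49 - 16) = -15*33 = -495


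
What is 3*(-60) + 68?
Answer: -112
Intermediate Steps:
3*(-60) + 68 = -180 + 68 = -112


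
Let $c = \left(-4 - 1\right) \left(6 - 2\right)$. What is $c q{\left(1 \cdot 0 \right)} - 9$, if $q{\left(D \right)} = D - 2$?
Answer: $31$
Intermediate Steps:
$c = -20$ ($c = \left(-5\right) 4 = -20$)
$q{\left(D \right)} = -2 + D$
$c q{\left(1 \cdot 0 \right)} - 9 = - 20 \left(-2 + 1 \cdot 0\right) - 9 = - 20 \left(-2 + 0\right) - 9 = \left(-20\right) \left(-2\right) - 9 = 40 - 9 = 31$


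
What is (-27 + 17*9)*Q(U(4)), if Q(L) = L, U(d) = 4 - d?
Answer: 0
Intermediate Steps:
(-27 + 17*9)*Q(U(4)) = (-27 + 17*9)*(4 - 1*4) = (-27 + 153)*(4 - 4) = 126*0 = 0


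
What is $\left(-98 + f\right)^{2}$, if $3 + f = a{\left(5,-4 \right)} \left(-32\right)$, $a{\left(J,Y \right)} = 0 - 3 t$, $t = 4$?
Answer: $80089$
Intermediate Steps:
$a{\left(J,Y \right)} = -12$ ($a{\left(J,Y \right)} = 0 - 12 = -12$)
$f = 381$ ($f = -3 - -384 = -3 + 384 = 381$)
$\left(-98 + f\right)^{2} = \left(-98 + 381\right)^{2} = 283^{2} = 80089$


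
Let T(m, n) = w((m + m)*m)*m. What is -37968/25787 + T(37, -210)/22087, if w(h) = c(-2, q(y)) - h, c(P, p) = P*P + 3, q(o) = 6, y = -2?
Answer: -3444298205/569557469 ≈ -6.0473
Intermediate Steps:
c(P, p) = 3 + P² (c(P, p) = P² + 3 = 3 + P²)
w(h) = 7 - h (w(h) = (3 + (-2)²) - h = (3 + 4) - h = 7 - h)
T(m, n) = m*(7 - 2*m²) (T(m, n) = (7 - (m + m)*m)*m = (7 - 2*m*m)*m = (7 - 2*m²)*m = m*(7 - 2*m²))
-37968/25787 + T(37, -210)/22087 = -37968/25787 + (37*(7 - 2*37²))/22087 = -37968*1/25787 + (37*(7 - 2*1369))*(1/22087) = -37968/25787 + (37*(7 - 2738))*(1/22087) = -37968/25787 + (37*(-2731))*(1/22087) = -37968/25787 - 101047*1/22087 = -37968/25787 - 101047/22087 = -3444298205/569557469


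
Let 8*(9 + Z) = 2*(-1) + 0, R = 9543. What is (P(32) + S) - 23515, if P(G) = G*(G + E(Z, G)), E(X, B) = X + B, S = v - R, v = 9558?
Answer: -21748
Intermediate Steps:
Z = -37/4 (Z = -9 + (2*(-1) + 0)/8 = -9 + (-2 + 0)/8 = -9 + (⅛)*(-2) = -9 - ¼ = -37/4 ≈ -9.2500)
S = 15 (S = 9558 - 1*9543 = 9558 - 9543 = 15)
E(X, B) = B + X
P(G) = G*(-37/4 + 2*G) (P(G) = G*(G + (G - 37/4)) = G*(G + (-37/4 + G)) = G*(-37/4 + 2*G))
(P(32) + S) - 23515 = ((¼)*32*(-37 + 8*32) + 15) - 23515 = ((¼)*32*(-37 + 256) + 15) - 23515 = ((¼)*32*219 + 15) - 23515 = (1752 + 15) - 23515 = 1767 - 23515 = -21748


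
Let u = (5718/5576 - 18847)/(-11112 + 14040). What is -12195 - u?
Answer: -99498461903/8163264 ≈ -12189.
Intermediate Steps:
u = -52542577/8163264 (u = (5718*(1/5576) - 18847)/2928 = (2859/2788 - 18847)*(1/2928) = -52542577/2788*1/2928 = -52542577/8163264 ≈ -6.4365)
-12195 - u = -12195 - 1*(-52542577/8163264) = -12195 + 52542577/8163264 = -99498461903/8163264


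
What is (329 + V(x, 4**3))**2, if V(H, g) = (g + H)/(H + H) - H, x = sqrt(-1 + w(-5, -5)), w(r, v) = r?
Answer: 1299955/12 - 12521*I*sqrt(6)/3 ≈ 1.0833e+5 - 10223.0*I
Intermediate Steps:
x = I*sqrt(6) (x = sqrt(-1 - 5) = sqrt(-6) = I*sqrt(6) ≈ 2.4495*I)
V(H, g) = -H + (H + g)/(2*H) (V(H, g) = (H + g)/((2*H)) - H = (H + g)*(1/(2*H)) - H = (H + g)/(2*H) - H = -H + (H + g)/(2*H))
(329 + V(x, 4**3))**2 = (329 + (1/2 - I*sqrt(6) + (1/2)*4**3/(I*sqrt(6))))**2 = (329 + (1/2 - I*sqrt(6) + (1/2)*64*(-I*sqrt(6)/6)))**2 = (329 + (1/2 - I*sqrt(6) - 16*I*sqrt(6)/3))**2 = (329 + (1/2 - 19*I*sqrt(6)/3))**2 = (659/2 - 19*I*sqrt(6)/3)**2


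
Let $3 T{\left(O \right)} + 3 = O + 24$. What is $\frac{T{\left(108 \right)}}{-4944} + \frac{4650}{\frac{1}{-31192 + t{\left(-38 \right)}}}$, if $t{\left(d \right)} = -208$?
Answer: $- \frac{721873440043}{4944} \approx -1.4601 \cdot 10^{8}$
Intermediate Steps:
$T{\left(O \right)} = 7 + \frac{O}{3}$ ($T{\left(O \right)} = -1 + \frac{O + 24}{3} = -1 + \frac{24 + O}{3} = -1 + \left(8 + \frac{O}{3}\right) = 7 + \frac{O}{3}$)
$\frac{T{\left(108 \right)}}{-4944} + \frac{4650}{\frac{1}{-31192 + t{\left(-38 \right)}}} = \frac{7 + \frac{1}{3} \cdot 108}{-4944} + \frac{4650}{\frac{1}{-31192 - 208}} = \left(7 + 36\right) \left(- \frac{1}{4944}\right) + \frac{4650}{\frac{1}{-31400}} = 43 \left(- \frac{1}{4944}\right) + \frac{4650}{- \frac{1}{31400}} = - \frac{43}{4944} + 4650 \left(-31400\right) = - \frac{43}{4944} - 146010000 = - \frac{721873440043}{4944}$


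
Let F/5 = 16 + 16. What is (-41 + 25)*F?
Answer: -2560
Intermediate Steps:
F = 160 (F = 5*(16 + 16) = 5*32 = 160)
(-41 + 25)*F = (-41 + 25)*160 = -16*160 = -2560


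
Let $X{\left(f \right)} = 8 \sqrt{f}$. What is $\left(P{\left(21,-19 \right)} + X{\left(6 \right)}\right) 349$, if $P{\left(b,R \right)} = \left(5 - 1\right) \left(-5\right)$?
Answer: $-6980 + 2792 \sqrt{6} \approx -141.02$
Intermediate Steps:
$P{\left(b,R \right)} = -20$ ($P{\left(b,R \right)} = 4 \left(-5\right) = -20$)
$\left(P{\left(21,-19 \right)} + X{\left(6 \right)}\right) 349 = \left(-20 + 8 \sqrt{6}\right) 349 = -6980 + 2792 \sqrt{6}$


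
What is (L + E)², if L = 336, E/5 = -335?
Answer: 1792921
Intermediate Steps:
E = -1675 (E = 5*(-335) = -1675)
(L + E)² = (336 - 1675)² = (-1339)² = 1792921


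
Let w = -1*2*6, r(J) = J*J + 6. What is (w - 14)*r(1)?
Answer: -182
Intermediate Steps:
r(J) = 6 + J² (r(J) = J² + 6 = 6 + J²)
w = -12 (w = -2*6 = -12)
(w - 14)*r(1) = (-12 - 14)*(6 + 1²) = -26*(6 + 1) = -26*7 = -182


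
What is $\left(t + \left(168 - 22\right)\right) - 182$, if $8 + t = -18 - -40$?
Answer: $-22$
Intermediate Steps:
$t = 14$ ($t = -8 - -22 = -8 + \left(-18 + 40\right) = -8 + 22 = 14$)
$\left(t + \left(168 - 22\right)\right) - 182 = \left(14 + \left(168 - 22\right)\right) - 182 = \left(14 + 146\right) - 182 = 160 - 182 = -22$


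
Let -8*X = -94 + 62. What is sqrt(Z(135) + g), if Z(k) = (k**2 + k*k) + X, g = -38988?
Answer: I*sqrt(2534) ≈ 50.339*I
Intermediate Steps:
X = 4 (X = -(-94 + 62)/8 = -1/8*(-32) = 4)
Z(k) = 4 + 2*k**2 (Z(k) = (k**2 + k*k) + 4 = (k**2 + k**2) + 4 = 2*k**2 + 4 = 4 + 2*k**2)
sqrt(Z(135) + g) = sqrt((4 + 2*135**2) - 38988) = sqrt((4 + 2*18225) - 38988) = sqrt((4 + 36450) - 38988) = sqrt(36454 - 38988) = sqrt(-2534) = I*sqrt(2534)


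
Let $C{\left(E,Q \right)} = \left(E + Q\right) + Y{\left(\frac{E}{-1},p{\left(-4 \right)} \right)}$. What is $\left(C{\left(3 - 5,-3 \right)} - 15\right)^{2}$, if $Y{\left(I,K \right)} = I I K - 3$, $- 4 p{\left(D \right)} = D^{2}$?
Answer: $1521$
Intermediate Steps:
$p{\left(D \right)} = - \frac{D^{2}}{4}$
$Y{\left(I,K \right)} = -3 + K I^{2}$ ($Y{\left(I,K \right)} = I^{2} K - 3 = K I^{2} - 3 = -3 + K I^{2}$)
$C{\left(E,Q \right)} = -3 + E + Q - 4 E^{2}$ ($C{\left(E,Q \right)} = \left(E + Q\right) + \left(-3 + - \frac{\left(-4\right)^{2}}{4} \left(\frac{E}{-1}\right)^{2}\right) = \left(E + Q\right) + \left(-3 + \left(- \frac{1}{4}\right) 16 \left(E \left(-1\right)\right)^{2}\right) = \left(E + Q\right) - \left(3 + 4 \left(- E\right)^{2}\right) = \left(E + Q\right) - \left(3 + 4 E^{2}\right) = -3 + E + Q - 4 E^{2}$)
$\left(C{\left(3 - 5,-3 \right)} - 15\right)^{2} = \left(\left(-3 + \left(3 - 5\right) - 3 - 4 \left(3 - 5\right)^{2}\right) - 15\right)^{2} = \left(\left(-3 - 2 - 3 - 4 \left(-2\right)^{2}\right) - 15\right)^{2} = \left(\left(-3 - 2 - 3 - 16\right) - 15\right)^{2} = \left(-24 - 15\right)^{2} = \left(-39\right)^{2} = 1521$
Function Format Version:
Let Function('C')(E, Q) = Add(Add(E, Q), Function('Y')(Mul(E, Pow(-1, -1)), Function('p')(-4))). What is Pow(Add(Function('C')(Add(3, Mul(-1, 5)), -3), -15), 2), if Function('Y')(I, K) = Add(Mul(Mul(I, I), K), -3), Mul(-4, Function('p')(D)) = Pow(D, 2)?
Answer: 1521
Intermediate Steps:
Function('p')(D) = Mul(Rational(-1, 4), Pow(D, 2))
Function('Y')(I, K) = Add(-3, Mul(K, Pow(I, 2))) (Function('Y')(I, K) = Add(Mul(Pow(I, 2), K), -3) = Add(Mul(K, Pow(I, 2)), -3) = Add(-3, Mul(K, Pow(I, 2))))
Function('C')(E, Q) = Add(-3, E, Q, Mul(-4, Pow(E, 2))) (Function('C')(E, Q) = Add(Add(E, Q), Add(-3, Mul(Mul(Rational(-1, 4), Pow(-4, 2)), Pow(Mul(E, Pow(-1, -1)), 2)))) = Add(Add(E, Q), Add(-3, Mul(Mul(Rational(-1, 4), 16), Pow(Mul(E, -1), 2)))) = Add(Add(E, Q), Add(-3, Mul(-4, Pow(Mul(-1, E), 2)))) = Add(Add(E, Q), Add(-3, Mul(-4, Pow(E, 2)))) = Add(-3, E, Q, Mul(-4, Pow(E, 2))))
Pow(Add(Function('C')(Add(3, Mul(-1, 5)), -3), -15), 2) = Pow(Add(Add(-3, Add(3, Mul(-1, 5)), -3, Mul(-4, Pow(Add(3, Mul(-1, 5)), 2))), -15), 2) = Pow(Add(Add(-3, Add(3, -5), -3, Mul(-4, Pow(Add(3, -5), 2))), -15), 2) = Pow(Add(Add(-3, -2, -3, Mul(-4, Pow(-2, 2))), -15), 2) = Pow(Add(Add(-3, -2, -3, Mul(-4, 4)), -15), 2) = Pow(Add(Add(-3, -2, -3, -16), -15), 2) = Pow(Add(-24, -15), 2) = Pow(-39, 2) = 1521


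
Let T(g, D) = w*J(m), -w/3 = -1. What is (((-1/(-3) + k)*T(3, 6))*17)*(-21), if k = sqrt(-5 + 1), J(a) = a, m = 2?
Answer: -714 - 4284*I ≈ -714.0 - 4284.0*I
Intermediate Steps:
w = 3 (w = -3*(-1) = 3)
k = 2*I (k = sqrt(-4) = 2*I ≈ 2.0*I)
T(g, D) = 6 (T(g, D) = 3*2 = 6)
(((-1/(-3) + k)*T(3, 6))*17)*(-21) = (((-1/(-3) + 2*I)*6)*17)*(-21) = (((-1*(-1/3) + 2*I)*6)*17)*(-21) = (((1/3 + 2*I)*6)*17)*(-21) = ((2 + 12*I)*17)*(-21) = (34 + 204*I)*(-21) = -714 - 4284*I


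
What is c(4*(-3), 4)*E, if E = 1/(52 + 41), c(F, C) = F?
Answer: -4/31 ≈ -0.12903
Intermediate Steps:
E = 1/93 ≈ 0.010753
c(4*(-3), 4)*E = (4*(-3))*(1/93) = -12*1/93 = -4/31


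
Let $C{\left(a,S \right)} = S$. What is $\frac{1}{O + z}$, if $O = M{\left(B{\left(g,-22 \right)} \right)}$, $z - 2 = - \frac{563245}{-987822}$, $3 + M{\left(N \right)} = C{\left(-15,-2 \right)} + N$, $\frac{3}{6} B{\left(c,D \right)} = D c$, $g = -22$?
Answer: $\frac{987822}{953811475} \approx 0.0010357$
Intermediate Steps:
$B{\left(c,D \right)} = 2 D c$
$M{\left(N \right)} = -5 + N$ ($M{\left(N \right)} = -3 + \left(-2 + N\right) = -5 + N$)
$z = \frac{2538889}{987822}$ ($z = 2 - \frac{563245}{-987822} = 2 - - \frac{563245}{987822} = 2 + \frac{563245}{987822} = \frac{2538889}{987822} \approx 2.5702$)
$O = 963$ ($O = -5 + 2 \left(-22\right) \left(-22\right) = -5 + 968 = 963$)
$\frac{1}{O + z} = \frac{1}{963 + \frac{2538889}{987822}} = \frac{1}{\frac{953811475}{987822}} = \frac{987822}{953811475}$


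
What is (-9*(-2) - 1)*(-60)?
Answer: -1020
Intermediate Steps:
(-9*(-2) - 1)*(-60) = (18 - 1)*(-60) = 17*(-60) = -1020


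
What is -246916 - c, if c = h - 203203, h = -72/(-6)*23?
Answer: -43989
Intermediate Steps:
h = 276 (h = -72*(-1)/6*23 = -4*(-3)*23 = 12*23 = 276)
c = -202927 (c = 276 - 203203 = -202927)
-246916 - c = -246916 - 1*(-202927) = -246916 + 202927 = -43989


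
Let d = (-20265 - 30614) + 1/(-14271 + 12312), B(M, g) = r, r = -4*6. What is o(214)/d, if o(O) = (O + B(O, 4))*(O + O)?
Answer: -79652940/49835981 ≈ -1.5983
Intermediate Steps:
r = -24
B(M, g) = -24
d = -99671962/1959 (d = -50879 + 1/(-1959) = -50879 - 1/1959 = -99671962/1959 ≈ -50879.)
o(O) = 2*O*(-24 + O) (o(O) = (O - 24)*(O + O) = (-24 + O)*(2*O) = 2*O*(-24 + O))
o(214)/d = (2*214*(-24 + 214))/(-99671962/1959) = (2*214*190)*(-1959/99671962) = 81320*(-1959/99671962) = -79652940/49835981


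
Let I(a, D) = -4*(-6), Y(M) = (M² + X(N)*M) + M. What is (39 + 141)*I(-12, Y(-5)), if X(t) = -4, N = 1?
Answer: 4320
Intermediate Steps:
Y(M) = M² - 3*M (Y(M) = (M² - 4*M) + M = M² - 3*M)
I(a, D) = 24
(39 + 141)*I(-12, Y(-5)) = (39 + 141)*24 = 180*24 = 4320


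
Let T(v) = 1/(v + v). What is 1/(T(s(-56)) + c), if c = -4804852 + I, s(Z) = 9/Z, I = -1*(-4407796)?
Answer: -9/3573532 ≈ -2.5185e-6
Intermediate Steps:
I = 4407796
T(v) = 1/(2*v)
c = -397056 (c = -4804852 + 4407796 = -397056)
1/(T(s(-56)) + c) = 1/(1/(2*((9/(-56)))) - 397056) = 1/(1/(2*((9*(-1/56)))) - 397056) = 1/(1/(2*(-9/56)) - 397056) = 1/((1/2)*(-56/9) - 397056) = 1/(-28/9 - 397056) = 1/(-3573532/9) = -9/3573532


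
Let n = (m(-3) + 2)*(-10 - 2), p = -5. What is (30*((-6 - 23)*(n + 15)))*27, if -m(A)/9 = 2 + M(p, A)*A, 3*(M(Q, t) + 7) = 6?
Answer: -42916230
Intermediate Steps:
M(Q, t) = -5 (M(Q, t) = -7 + (1/3)*6 = -7 + 2 = -5)
m(A) = -18 + 45*A (m(A) = -9*(2 - 5*A) = -18 + 45*A)
n = 1812 (n = ((-18 + 45*(-3)) + 2)*(-10 - 2) = ((-18 - 135) + 2)*(-12) = (-153 + 2)*(-12) = -151*(-12) = 1812)
(30*((-6 - 23)*(n + 15)))*27 = (30*((-6 - 23)*(1812 + 15)))*27 = (30*(-29*1827))*27 = (30*(-52983))*27 = -1589490*27 = -42916230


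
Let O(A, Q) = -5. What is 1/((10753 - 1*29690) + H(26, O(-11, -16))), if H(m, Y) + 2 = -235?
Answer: -1/19174 ≈ -5.2154e-5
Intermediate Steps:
H(m, Y) = -237 (H(m, Y) = -2 - 235 = -237)
1/((10753 - 1*29690) + H(26, O(-11, -16))) = 1/((10753 - 1*29690) - 237) = 1/((10753 - 29690) - 237) = 1/(-18937 - 237) = 1/(-19174) = -1/19174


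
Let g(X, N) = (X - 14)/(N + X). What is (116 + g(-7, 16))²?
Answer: 116281/9 ≈ 12920.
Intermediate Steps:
g(X, N) = (-14 + X)/(N + X)
(116 + g(-7, 16))² = (116 + (-14 - 7)/(16 - 7))² = (116 - 21/9)² = (116 + (⅑)*(-21))² = (116 - 7/3)² = (341/3)² = 116281/9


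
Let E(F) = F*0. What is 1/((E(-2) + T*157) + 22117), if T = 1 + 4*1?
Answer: 1/22902 ≈ 4.3664e-5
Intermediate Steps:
T = 5 (T = 1 + 4 = 5)
E(F) = 0
1/((E(-2) + T*157) + 22117) = 1/((0 + 5*157) + 22117) = 1/((0 + 785) + 22117) = 1/(785 + 22117) = 1/22902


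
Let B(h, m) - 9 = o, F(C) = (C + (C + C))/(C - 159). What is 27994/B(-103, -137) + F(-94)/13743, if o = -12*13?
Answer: -10814945408/56790657 ≈ -190.44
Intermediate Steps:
o = -156
F(C) = 3*C/(-159 + C) (F(C) = (C + 2*C)/(-159 + C) = (3*C)/(-159 + C) = 3*C/(-159 + C))
B(h, m) = -147 (B(h, m) = 9 - 156 = -147)
27994/B(-103, -137) + F(-94)/13743 = 27994/(-147) + (3*(-94)/(-159 - 94))/13743 = 27994*(-1/147) + (3*(-94)/(-253))*(1/13743) = -27994/147 + (3*(-94)*(-1/253))*(1/13743) = -27994/147 + (282/253)*(1/13743) = -27994/147 + 94/1158993 = -10814945408/56790657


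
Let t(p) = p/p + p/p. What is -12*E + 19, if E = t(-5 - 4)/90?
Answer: 281/15 ≈ 18.733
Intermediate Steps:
t(p) = 2 (t(p) = 1 + 1 = 2)
E = 1/45 (E = 2/90 = 2*(1/90) = 1/45 ≈ 0.022222)
-12*E + 19 = -12*1/45 + 19 = -4/15 + 19 = 281/15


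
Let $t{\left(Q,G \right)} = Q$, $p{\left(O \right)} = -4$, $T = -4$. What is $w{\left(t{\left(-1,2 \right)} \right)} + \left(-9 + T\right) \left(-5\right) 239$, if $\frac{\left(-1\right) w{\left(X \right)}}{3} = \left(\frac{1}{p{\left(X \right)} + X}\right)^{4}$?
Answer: $\frac{9709372}{625} \approx 15535.0$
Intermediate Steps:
$w{\left(X \right)} = - \frac{3}{\left(-4 + X\right)^{4}}$ ($w{\left(X \right)} = - 3 \left(\frac{1}{-4 + X}\right)^{4} = - \frac{3}{\left(-4 + X\right)^{4}}$)
$w{\left(t{\left(-1,2 \right)} \right)} + \left(-9 + T\right) \left(-5\right) 239 = - \frac{3}{\left(-4 - 1\right)^{4}} + \left(-9 - 4\right) \left(-5\right) 239 = - \frac{3}{625} + \left(-13\right) \left(-5\right) 239 = \left(-3\right) \frac{1}{625} + 65 \cdot 239 = - \frac{3}{625} + 15535 = \frac{9709372}{625}$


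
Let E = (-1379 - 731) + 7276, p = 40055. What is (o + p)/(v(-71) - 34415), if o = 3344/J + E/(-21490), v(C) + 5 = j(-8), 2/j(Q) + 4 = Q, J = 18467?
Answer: -973226738736/836316968035 ≈ -1.1637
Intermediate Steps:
j(Q) = 2/(-4 + Q)
v(C) = -31/6 (v(C) = -5 + 2/(-4 - 8) = -5 + 2/(-12) = -5 + 2*(-1/12) = -5 - ⅙ = -31/6)
E = 5166 (E = -2110 + 7276 = 5166)
o = -1681283/28346845 (o = 3344/18467 + 5166/(-21490) = 3344*(1/18467) + 5166*(-1/21490) = 3344/18467 - 369/1535 = -1681283/28346845 ≈ -0.059311)
(o + p)/(v(-71) - 34415) = (-1681283/28346845 + 40055)/(-31/6 - 34415) = 1135431195192/(28346845*(-206521/6)) = (1135431195192/28346845)*(-6/206521) = -973226738736/836316968035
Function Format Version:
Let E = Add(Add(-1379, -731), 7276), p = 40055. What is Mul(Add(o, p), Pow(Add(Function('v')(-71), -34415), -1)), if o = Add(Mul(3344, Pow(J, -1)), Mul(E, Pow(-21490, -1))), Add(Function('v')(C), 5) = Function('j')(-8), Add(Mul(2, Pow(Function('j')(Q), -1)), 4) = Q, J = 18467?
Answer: Rational(-973226738736, 836316968035) ≈ -1.1637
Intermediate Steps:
Function('j')(Q) = Mul(2, Pow(Add(-4, Q), -1))
Function('v')(C) = Rational(-31, 6) (Function('v')(C) = Add(-5, Mul(2, Pow(Add(-4, -8), -1))) = Add(-5, Mul(2, Pow(-12, -1))) = Add(-5, Mul(2, Rational(-1, 12))) = Add(-5, Rational(-1, 6)) = Rational(-31, 6))
E = 5166 (E = Add(-2110, 7276) = 5166)
o = Rational(-1681283, 28346845) (o = Add(Mul(3344, Pow(18467, -1)), Mul(5166, Pow(-21490, -1))) = Add(Mul(3344, Rational(1, 18467)), Mul(5166, Rational(-1, 21490))) = Add(Rational(3344, 18467), Rational(-369, 1535)) = Rational(-1681283, 28346845) ≈ -0.059311)
Mul(Add(o, p), Pow(Add(Function('v')(-71), -34415), -1)) = Mul(Add(Rational(-1681283, 28346845), 40055), Pow(Add(Rational(-31, 6), -34415), -1)) = Mul(Rational(1135431195192, 28346845), Pow(Rational(-206521, 6), -1)) = Mul(Rational(1135431195192, 28346845), Rational(-6, 206521)) = Rational(-973226738736, 836316968035)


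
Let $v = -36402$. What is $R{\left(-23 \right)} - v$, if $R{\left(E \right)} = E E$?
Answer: $36931$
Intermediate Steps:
$R{\left(E \right)} = E^{2}$
$R{\left(-23 \right)} - v = \left(-23\right)^{2} - -36402 = 529 + 36402 = 36931$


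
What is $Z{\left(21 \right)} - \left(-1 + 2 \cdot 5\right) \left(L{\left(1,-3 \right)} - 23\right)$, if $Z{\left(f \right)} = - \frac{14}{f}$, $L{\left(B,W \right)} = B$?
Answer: $\frac{592}{3} \approx 197.33$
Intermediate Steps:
$Z{\left(21 \right)} - \left(-1 + 2 \cdot 5\right) \left(L{\left(1,-3 \right)} - 23\right) = - \frac{14}{21} - \left(-1 + 2 \cdot 5\right) \left(1 - 23\right) = \left(-14\right) \frac{1}{21} - \left(-1 + 10\right) \left(-22\right) = - \frac{2}{3} - 9 \left(-22\right) = - \frac{2}{3} - -198 = - \frac{2}{3} + 198 = \frac{592}{3}$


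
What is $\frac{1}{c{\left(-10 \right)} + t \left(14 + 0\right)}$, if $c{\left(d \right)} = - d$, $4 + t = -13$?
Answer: $- \frac{1}{228} \approx -0.004386$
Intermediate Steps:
$t = -17$ ($t = -4 - 13 = -17$)
$\frac{1}{c{\left(-10 \right)} + t \left(14 + 0\right)} = \frac{1}{\left(-1\right) \left(-10\right) - 17 \left(14 + 0\right)} = \frac{1}{10 - 238} = \frac{1}{-228} = - \frac{1}{228}$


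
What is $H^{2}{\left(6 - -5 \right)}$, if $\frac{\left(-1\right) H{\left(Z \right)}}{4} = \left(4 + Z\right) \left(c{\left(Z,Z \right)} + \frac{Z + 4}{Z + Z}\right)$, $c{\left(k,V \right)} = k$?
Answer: $\frac{59444100}{121} \approx 4.9127 \cdot 10^{5}$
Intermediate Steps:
$H{\left(Z \right)} = - 4 \left(4 + Z\right) \left(Z + \frac{4 + Z}{2 Z}\right)$ ($H{\left(Z \right)} = - 4 \left(4 + Z\right) \left(Z + \frac{Z + 4}{Z + Z}\right) = - 4 \left(4 + Z\right) \left(Z + \frac{4 + Z}{2 Z}\right)$)
$H^{2}{\left(6 - -5 \right)} = \left(-16 - \frac{32}{6 - -5} - 18 \left(6 - -5\right) - 4 \left(6 - -5\right)^{2}\right)^{2} = \left(-16 - \frac{32}{6 + 5} - 18 \left(6 + 5\right) - 4 \left(6 + 5\right)^{2}\right)^{2} = \left(-16 - \frac{32}{11} - 198 - 4 \cdot 11^{2}\right)^{2} = \left(-16 - \frac{32}{11} - 198 - 484\right)^{2} = \left(- \frac{7710}{11}\right)^{2} = \frac{59444100}{121}$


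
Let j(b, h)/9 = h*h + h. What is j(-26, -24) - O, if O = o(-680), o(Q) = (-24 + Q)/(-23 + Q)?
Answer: 3491800/703 ≈ 4967.0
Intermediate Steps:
j(b, h) = 9*h + 9*h**2 (j(b, h) = 9*(h*h + h) = 9*(h**2 + h) = 9*(h + h**2) = 9*h + 9*h**2)
o(Q) = (-24 + Q)/(-23 + Q)
O = 704/703 (O = (-24 - 680)/(-23 - 680) = -704/(-703) = -1/703*(-704) = 704/703 ≈ 1.0014)
j(-26, -24) - O = 9*(-24)*(1 - 24) - 1*704/703 = 9*(-24)*(-23) - 704/703 = 4968 - 704/703 = 3491800/703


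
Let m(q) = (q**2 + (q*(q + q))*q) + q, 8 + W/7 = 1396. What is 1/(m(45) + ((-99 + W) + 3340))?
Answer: 1/197277 ≈ 5.0690e-6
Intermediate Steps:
W = 9716 (W = -56 + 7*1396 = -56 + 9772 = 9716)
m(q) = q + q**2 + 2*q**3 (m(q) = (q**2 + (q*(2*q))*q) + q = (q**2 + (2*q**2)*q) + q = (q**2 + 2*q**3) + q = q + q**2 + 2*q**3)
1/(m(45) + ((-99 + W) + 3340)) = 1/(45*(1 + 45 + 2*45**2) + ((-99 + 9716) + 3340)) = 1/(45*(1 + 45 + 2*2025) + (9617 + 3340)) = 1/(45*(1 + 45 + 4050) + 12957) = 1/(45*4096 + 12957) = 1/(184320 + 12957) = 1/197277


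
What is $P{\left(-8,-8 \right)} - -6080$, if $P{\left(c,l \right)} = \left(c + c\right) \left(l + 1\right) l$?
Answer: $5184$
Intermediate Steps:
$P{\left(c,l \right)} = 2 c l \left(1 + l\right)$ ($P{\left(c,l \right)} = 2 c \left(1 + l\right) l = 2 c l \left(1 + l\right)$)
$P{\left(-8,-8 \right)} - -6080 = 2 \left(-8\right) \left(-8\right) \left(1 - 8\right) - -6080 = 2 \left(-8\right) \left(-8\right) \left(-7\right) + 6080 = -896 + 6080 = 5184$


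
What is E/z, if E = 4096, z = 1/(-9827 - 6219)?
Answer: -65724416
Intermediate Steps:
z = -1/16046 (z = 1/(-16046) = -1/16046 ≈ -6.2321e-5)
E/z = 4096/(-1/16046) = 4096*(-16046) = -65724416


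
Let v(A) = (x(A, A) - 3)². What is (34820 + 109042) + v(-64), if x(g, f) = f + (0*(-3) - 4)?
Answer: 148903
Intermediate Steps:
x(g, f) = -4 + f (x(g, f) = f + (0 - 4) = f - 4 = -4 + f)
v(A) = (-7 + A)² (v(A) = ((-4 + A) - 3)² = (-7 + A)²)
(34820 + 109042) + v(-64) = (34820 + 109042) + (-7 - 64)² = 143862 + (-71)² = 143862 + 5041 = 148903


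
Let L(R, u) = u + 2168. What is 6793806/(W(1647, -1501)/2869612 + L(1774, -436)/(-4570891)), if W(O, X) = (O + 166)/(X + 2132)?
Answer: -18743266945559007815704/1042629657507 ≈ -1.7977e+10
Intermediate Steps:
L(R, u) = 2168 + u
W(O, X) = (166 + O)/(2132 + X)
6793806/(W(1647, -1501)/2869612 + L(1774, -436)/(-4570891)) = 6793806/(((166 + 1647)/(2132 - 1501))/2869612 + (2168 - 436)/(-4570891)) = 6793806/((1813/631)*(1/2869612) + 1732*(-1/4570891)) = 6793806/(((1/631)*1813)*(1/2869612) - 1732/4570891) = 6793806/((1813/631)*(1/2869612) - 1732/4570891) = 6793806/(1813/1810725172 - 1732/4570891) = 6793806/(-3127888972521/8276627392168252) = 6793806*(-8276627392168252/3127888972521) = -18743266945559007815704/1042629657507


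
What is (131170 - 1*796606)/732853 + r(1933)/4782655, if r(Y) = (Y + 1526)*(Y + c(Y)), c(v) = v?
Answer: 6617521532802/3504983064715 ≈ 1.8880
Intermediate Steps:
r(Y) = 2*Y*(1526 + Y) (r(Y) = (Y + 1526)*(Y + Y) = (1526 + Y)*(2*Y) = 2*Y*(1526 + Y))
(131170 - 1*796606)/732853 + r(1933)/4782655 = (131170 - 1*796606)/732853 + (2*1933*(1526 + 1933))/4782655 = (131170 - 796606)*(1/732853) + (2*1933*3459)*(1/4782655) = -665436*1/732853 + 13372494*(1/4782655) = -665436/732853 + 13372494/4782655 = 6617521532802/3504983064715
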